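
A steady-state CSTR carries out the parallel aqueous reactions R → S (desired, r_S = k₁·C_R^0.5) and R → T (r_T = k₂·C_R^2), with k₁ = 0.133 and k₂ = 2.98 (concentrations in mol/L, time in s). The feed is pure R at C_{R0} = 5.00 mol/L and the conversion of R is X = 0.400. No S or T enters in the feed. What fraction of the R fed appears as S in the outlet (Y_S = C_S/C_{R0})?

0.00341

Exit C_R = C_{R0}(1−X) = 5.00×0.600 = 3.000 mol/L.
Rates in a CSTR are evaluated at the outlet concentration: r_S = 0.133×3.000^0.5 = 0.2304, r_T = 2.98×3.000^2 = 26.82.
Fraction of consumed R going to S: r_S/(r_S+r_T) = 0.008516.
C_S = 0.008516·C_{R0}·X = 0.008516×5.00×0.400 = 0.0170 mol/L; Y_S = C_S/C_{R0} = 0.00341.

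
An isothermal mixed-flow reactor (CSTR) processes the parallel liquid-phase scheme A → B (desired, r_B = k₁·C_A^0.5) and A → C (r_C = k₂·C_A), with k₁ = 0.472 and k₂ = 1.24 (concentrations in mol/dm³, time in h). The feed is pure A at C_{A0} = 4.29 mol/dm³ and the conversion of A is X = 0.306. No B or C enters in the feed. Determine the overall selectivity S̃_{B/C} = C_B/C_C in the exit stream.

0.221

Exit C_A = C_{A0}(1−X) = 4.29×0.694 = 2.977 mol/dm³.
Rates in a CSTR are evaluated at the outlet concentration: r_B = 0.472×2.977^0.5 = 0.8144, r_C = 1.24×2.977 = 3.692.
Overall selectivity = C_B/C_C = r_Bτ/(r_Cτ) = r_B/r_C = 0.221.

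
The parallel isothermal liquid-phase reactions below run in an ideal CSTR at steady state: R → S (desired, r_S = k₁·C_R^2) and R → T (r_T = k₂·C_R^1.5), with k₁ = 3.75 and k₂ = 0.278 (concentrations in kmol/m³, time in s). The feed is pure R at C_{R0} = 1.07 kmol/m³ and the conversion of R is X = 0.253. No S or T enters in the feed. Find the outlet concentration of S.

Exit C_R = C_{R0}(1−X) = 1.07×0.747 = 0.7993 kmol/m³.
Rates in a CSTR are evaluated at the outlet concentration: r_S = 3.75×0.7993^2 = 2.396, r_T = 0.278×0.7993^1.5 = 0.1987.
Fraction of consumed R going to S: r_S/(r_S+r_T) = 0.9234.
C_S = 0.9234·C_{R0}·X = 0.9234×1.07×0.253 = 0.250 kmol/m³.

0.250 kmol/m³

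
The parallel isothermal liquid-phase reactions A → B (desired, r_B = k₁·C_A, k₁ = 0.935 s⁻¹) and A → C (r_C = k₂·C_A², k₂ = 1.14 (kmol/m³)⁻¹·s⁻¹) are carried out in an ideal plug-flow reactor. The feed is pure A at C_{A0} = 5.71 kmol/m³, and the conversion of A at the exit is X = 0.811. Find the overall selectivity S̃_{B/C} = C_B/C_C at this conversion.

C_A = C_{A0}(1−X) = 1.079 kmol/m³.
Along a PFR/batch, dC_B/dC_A = −r_B/(r_B+r_C) = −k₁/(k₁+k₂·C_A).
Integrating from C_{A0} to C_A: C_B = (0.935/1.14)·ln[(0.935+1.14·5.71)/(0.935+1.14·1.08)] = 0.8202·ln(7.444/2.165) = 1.013 kmol/m³.
C_C = (C_{A0}−C_A)−C_B = 3.618 kmol/m³; S̃_{B/C} = 1.013/3.618 = 0.280.

0.280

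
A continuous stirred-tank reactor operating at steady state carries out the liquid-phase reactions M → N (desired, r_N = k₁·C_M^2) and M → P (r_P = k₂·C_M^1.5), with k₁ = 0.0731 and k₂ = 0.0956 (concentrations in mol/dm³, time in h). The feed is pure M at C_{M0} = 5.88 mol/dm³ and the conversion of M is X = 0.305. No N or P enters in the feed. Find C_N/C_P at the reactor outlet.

1.55

Exit C_M = C_{M0}(1−X) = 5.88×0.695 = 4.087 mol/dm³.
A CSTR operates uniformly at the exit composition, giving r_N = 1.221 and r_P = 0.7898 (each k·C_M^n at C_M = 4.087).
Overall selectivity = C_N/C_P = r_Nτ/(r_Pτ) = r_N/r_P = 1.55.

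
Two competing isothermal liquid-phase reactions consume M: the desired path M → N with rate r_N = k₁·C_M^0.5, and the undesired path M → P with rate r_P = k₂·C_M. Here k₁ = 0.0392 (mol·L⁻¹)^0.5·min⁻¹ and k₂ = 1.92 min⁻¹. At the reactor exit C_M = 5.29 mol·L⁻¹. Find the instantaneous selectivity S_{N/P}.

S_{N/P} = r_N/r_P = (k₁·C_M^0.5)/(k₂·C_M) = (k₁/k₂)·C_M^-0.5.
= (0.0392×5.290^0.5) / (1.92×5.290) = 0.09016/10.16 = 0.00888.

0.00888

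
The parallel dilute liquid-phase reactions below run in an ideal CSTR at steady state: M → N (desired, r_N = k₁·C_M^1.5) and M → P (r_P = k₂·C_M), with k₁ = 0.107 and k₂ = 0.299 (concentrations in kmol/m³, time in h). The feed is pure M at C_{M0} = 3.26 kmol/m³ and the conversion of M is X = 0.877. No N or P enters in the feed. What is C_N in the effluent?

0.528 kmol/m³

Exit C_M = C_{M0}(1−X) = 3.26×0.123 = 0.4010 kmol/m³.
In a CSTR the entire volume is at exit conditions, so r_N = 0.107×0.4010^1.5 = 0.02717 and r_P = 0.299×0.4010 = 0.1199.
Fraction of consumed M going to N: r_N/(r_N+r_P) = 0.1847.
C_N = 0.1847·C_{M0}·X = 0.1847×3.26×0.877 = 0.528 kmol/m³.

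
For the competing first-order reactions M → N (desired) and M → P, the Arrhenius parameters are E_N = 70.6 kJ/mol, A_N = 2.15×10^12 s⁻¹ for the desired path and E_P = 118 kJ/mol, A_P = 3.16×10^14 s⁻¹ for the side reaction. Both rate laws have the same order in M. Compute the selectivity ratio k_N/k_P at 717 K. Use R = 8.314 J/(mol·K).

19.3

With equal orders, S_{N/P} = k_N/k_P = (A_N/A_P)·exp[(E_P−E_N)/(RT)].
(E_P−E_N)/(RT) = (118−70.6)×10³/(8.314×717) = 47400/5961 = 7.952.
k_N/k_P = (2.15×10^12/3.16×10^14)·exp(7.952) = 0.006804 × 2840 = 19.3.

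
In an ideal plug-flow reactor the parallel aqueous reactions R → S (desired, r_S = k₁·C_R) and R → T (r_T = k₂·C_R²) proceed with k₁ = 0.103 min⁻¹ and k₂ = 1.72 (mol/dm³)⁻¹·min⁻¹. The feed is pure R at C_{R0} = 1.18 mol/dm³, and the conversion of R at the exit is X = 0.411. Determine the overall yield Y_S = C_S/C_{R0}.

C_R = C_{R0}(1−X) = 0.6950 mol/dm³.
Along a PFR/batch, dC_S/dC_R = −r_S/(r_S+r_T) = −k₁/(k₁+k₂·C_R).
Integrating from C_{R0} to C_R: C_S = (0.103/1.72)·ln[(0.103+1.72·1.18)/(0.103+1.72·0.695)] = 0.05988·ln(2.133/1.298) = 0.02971 mol/dm³.
Y_S = C_S/C_{R0} = 0.02971/1.18 = 0.0252.

0.0252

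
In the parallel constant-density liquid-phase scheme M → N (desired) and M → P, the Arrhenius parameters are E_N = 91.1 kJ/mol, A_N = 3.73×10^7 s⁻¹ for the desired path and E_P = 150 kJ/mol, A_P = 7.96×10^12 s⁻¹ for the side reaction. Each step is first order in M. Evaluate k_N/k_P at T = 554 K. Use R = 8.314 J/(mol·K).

With equal orders, S_{N/P} = k_N/k_P = (A_N/A_P)·exp[(E_P−E_N)/(RT)].
(E_P−E_N)/(RT) = (150−91.1)×10³/(8.314×554) = 58900/4606 = 12.79.
k_N/k_P = (3.73×10^7/7.96×10^12)·exp(12.79) = 4.686×10^-6 × 3.578×10^5 = 1.68.

1.68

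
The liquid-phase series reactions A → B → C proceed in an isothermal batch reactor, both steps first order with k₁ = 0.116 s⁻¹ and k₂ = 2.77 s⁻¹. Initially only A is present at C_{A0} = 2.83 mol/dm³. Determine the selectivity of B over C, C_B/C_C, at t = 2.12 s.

0.185

For first-order series with pure A initially, C_B(t) = k₁C_{A0}/(k₂−k₁)·(e^(−k₁t) − e^(−k₂t)).
e^(−k₁t) = e^(−0.116×2.12) = e^(−0.2459) = 0.7820; e^(−k₂t) = e^(−5.872) = 0.002816.
C_B = 0.116×2.83/(2.77−0.116) × (0.7820−0.002816) = 0.1237×0.7792 = 0.09638 mol/dm³.
C_A = C_{A0}e^(−k₁t) = 2.213 mol/dm³, so C_C = C_{A0}−C_A−C_B = 0.5206 mol/dm³; C_B/C_C = 0.185.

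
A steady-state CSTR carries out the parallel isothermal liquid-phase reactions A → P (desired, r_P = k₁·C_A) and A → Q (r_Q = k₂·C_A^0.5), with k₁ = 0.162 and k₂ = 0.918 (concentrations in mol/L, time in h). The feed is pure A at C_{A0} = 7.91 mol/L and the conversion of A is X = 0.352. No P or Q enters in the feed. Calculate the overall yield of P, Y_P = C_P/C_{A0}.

0.100

Exit C_A = C_{A0}(1−X) = 7.91×0.648 = 5.126 mol/L.
Rates in a CSTR are evaluated at the outlet concentration: r_P = 0.162×5.126 = 0.8304, r_Q = 0.918×5.126^0.5 = 2.078.
Fraction of consumed A going to P: r_P/(r_P+r_Q) = 0.2855.
C_P = 0.2855·C_{A0}·X = 0.2855×7.91×0.352 = 0.795 mol/L; Y_P = C_P/C_{A0} = 0.100.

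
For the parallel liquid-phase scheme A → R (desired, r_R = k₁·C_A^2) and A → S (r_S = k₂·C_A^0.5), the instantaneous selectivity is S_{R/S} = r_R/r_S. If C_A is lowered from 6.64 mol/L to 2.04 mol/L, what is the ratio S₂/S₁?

0.170

S_{R/S} = (k₁/k₂)·C_A^1.5, so S₂/S₁ = (C_{A,2}/C_{A,1})^1.5.
= (2.04/6.64)^1.5 = (0.3072)^1.5 = 0.170.
Selectivity toward R falls as C_A falls — high-concentration operation is favoured.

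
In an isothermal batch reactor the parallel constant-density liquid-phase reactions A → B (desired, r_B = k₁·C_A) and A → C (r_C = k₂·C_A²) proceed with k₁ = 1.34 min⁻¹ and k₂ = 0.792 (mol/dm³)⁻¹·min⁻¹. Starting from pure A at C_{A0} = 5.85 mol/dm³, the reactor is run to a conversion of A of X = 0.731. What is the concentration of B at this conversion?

1.42 mol/dm³

C_A = C_{A0}(1−X) = 1.574 mol/dm³.
Along a PFR/batch, dC_B/dC_A = −r_B/(r_B+r_C) = −k₁/(k₁+k₂·C_A).
Integrating from C_{A0} to C_A: C_B = (1.34/0.792)·ln[(1.34+0.792·5.85)/(1.34+0.792·1.57)] = 1.692·ln(5.973/2.586) = 1.416 mol/dm³.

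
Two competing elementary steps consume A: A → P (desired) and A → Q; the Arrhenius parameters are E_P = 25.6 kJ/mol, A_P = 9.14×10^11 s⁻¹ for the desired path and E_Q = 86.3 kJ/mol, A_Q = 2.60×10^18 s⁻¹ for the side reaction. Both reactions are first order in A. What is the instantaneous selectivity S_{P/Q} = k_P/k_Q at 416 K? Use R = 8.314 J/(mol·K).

14.7

With equal orders, S_{P/Q} = k_P/k_Q = (A_P/A_Q)·exp[(E_Q−E_P)/(RT)].
(E_Q−E_P)/(RT) = (86.3−25.6)×10³/(8.314×416) = 60700/3459 = 17.55.
k_P/k_Q = (9.14×10^11/2.60×10^18)·exp(17.55) = 3.515×10^-7 × 4.188×10^7 = 14.7.
Since E_P < E_Q, lowering the temperature improves selectivity toward P.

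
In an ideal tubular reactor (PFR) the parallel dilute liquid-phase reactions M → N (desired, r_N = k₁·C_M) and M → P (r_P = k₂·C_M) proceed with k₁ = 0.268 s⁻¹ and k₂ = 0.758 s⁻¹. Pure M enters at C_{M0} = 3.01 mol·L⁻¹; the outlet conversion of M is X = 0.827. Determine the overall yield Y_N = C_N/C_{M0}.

0.216

C_M = C_{M0}(1−X) = 0.5207 mol·L⁻¹.
Both paths are first order in M, so the instantaneous fraction to N is constant: dC_N/d(−C_M) = k₁/(k₁+k₂) = 0.2612.
C_N = 0.2612·(C_{M0}−C_M) = 0.2612×2.489 = 0.650 mol·L⁻¹.
Y_N = C_N/C_{M0} = 0.6502/3.01 = 0.216.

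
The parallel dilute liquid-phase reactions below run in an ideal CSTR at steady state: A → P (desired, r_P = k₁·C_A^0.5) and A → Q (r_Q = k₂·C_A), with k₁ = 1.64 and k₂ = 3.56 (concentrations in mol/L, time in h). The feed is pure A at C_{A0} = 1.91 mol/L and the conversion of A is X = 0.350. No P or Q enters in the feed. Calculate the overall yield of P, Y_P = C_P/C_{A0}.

0.102

Exit C_A = C_{A0}(1−X) = 1.91×0.650 = 1.242 mol/L.
A CSTR operates uniformly at the exit composition, giving r_P = 1.827 and r_Q = 4.420 (each k·C_A^n at C_A = 1.242).
Fraction of consumed A going to P: r_P/(r_P+r_Q) = 0.2925.
C_P = 0.2925·C_{A0}·X = 0.2925×1.91×0.350 = 0.196 mol/L; Y_P = C_P/C_{A0} = 0.102.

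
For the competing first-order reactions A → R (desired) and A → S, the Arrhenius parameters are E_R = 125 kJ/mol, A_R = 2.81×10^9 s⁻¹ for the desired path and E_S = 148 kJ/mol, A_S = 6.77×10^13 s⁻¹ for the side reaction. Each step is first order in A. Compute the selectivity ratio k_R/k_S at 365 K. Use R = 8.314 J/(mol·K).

0.0812

With equal orders, S_{R/S} = k_R/k_S = (A_R/A_S)·exp[(E_S−E_R)/(RT)].
(E_S−E_R)/(RT) = (148−125)×10³/(8.314×365) = 23000/3035 = 7.579.
k_R/k_S = (2.81×10^9/6.77×10^13)·exp(7.579) = 4.151×10^-5 × 1957 = 0.0812.
Since E_R < E_S, lowering the temperature improves selectivity toward R.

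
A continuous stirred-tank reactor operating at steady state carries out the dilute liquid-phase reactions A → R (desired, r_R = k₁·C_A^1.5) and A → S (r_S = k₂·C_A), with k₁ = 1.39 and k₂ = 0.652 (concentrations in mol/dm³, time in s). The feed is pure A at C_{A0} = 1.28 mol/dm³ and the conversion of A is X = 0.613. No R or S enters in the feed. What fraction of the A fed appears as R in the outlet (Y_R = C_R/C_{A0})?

Exit C_A = C_{A0}(1−X) = 1.28×0.387 = 0.4954 mol/dm³.
Rates in a CSTR are evaluated at the outlet concentration: r_R = 1.39×0.4954^1.5 = 0.4846, r_S = 0.652×0.4954 = 0.3230.
Fraction of consumed A going to R: r_R/(r_R+r_S) = 0.6001.
C_R = 0.6001·C_{A0}·X = 0.6001×1.28×0.613 = 0.471 mol/dm³; Y_R = C_R/C_{A0} = 0.368.

0.368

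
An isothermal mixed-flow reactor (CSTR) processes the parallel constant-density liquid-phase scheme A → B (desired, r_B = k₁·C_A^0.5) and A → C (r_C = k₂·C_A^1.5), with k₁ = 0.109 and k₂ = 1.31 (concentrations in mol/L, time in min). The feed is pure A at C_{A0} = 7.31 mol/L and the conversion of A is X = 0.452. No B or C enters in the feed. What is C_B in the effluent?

Exit C_A = C_{A0}(1−X) = 7.31×0.548 = 4.006 mol/L.
A CSTR operates uniformly at the exit composition, giving r_B = 0.2182 and r_C = 10.50 (each k·C_A^n at C_A = 4.006).
Fraction of consumed A going to B: r_B/(r_B+r_C) = 0.02035.
C_B = 0.02035·C_{A0}·X = 0.02035×7.31×0.452 = 0.0672 mol/L.

0.0672 mol/L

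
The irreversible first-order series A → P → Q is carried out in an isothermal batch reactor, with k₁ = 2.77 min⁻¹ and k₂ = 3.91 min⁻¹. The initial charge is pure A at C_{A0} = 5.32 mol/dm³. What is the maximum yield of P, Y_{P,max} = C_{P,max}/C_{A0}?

Evaluating C_P at t_opt = ln(k₂/k₁)/(k₂−k₁) gives C_{P,max}/C_{A0} = (k₁/k₂)^[k₂/(k₂−k₁)].
= (2.77/3.91)^(3.91/(3.91−2.77)) = (0.7084)^(3.430) = 0.3066.

0.307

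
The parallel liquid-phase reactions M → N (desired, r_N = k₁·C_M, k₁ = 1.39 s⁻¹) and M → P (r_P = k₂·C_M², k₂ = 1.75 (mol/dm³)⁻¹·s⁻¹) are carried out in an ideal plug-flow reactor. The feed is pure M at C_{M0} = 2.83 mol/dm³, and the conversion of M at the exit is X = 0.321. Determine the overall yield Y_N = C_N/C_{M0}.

0.0810

C_M = C_{M0}(1−X) = 1.922 mol/dm³.
Along a PFR/batch, dC_N/dC_M = −r_N/(r_N+r_P) = −k₁/(k₁+k₂·C_M).
Integrating from C_{M0} to C_M: C_N = (1.39/1.75)·ln[(1.39+1.75·2.83)/(1.39+1.75·1.92)] = 0.7943·ln(6.343/4.753) = 0.2292 mol/dm³.
Y_N = C_N/C_{M0} = 0.2292/2.83 = 0.0810.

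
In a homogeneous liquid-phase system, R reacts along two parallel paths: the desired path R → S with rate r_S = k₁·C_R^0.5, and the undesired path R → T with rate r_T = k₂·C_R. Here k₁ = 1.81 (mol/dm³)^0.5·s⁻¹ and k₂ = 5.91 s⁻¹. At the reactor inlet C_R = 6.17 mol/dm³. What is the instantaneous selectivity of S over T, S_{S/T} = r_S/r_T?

0.123

S_{S/T} = r_S/r_T = (k₁·C_R^0.5)/(k₂·C_R) = (k₁/k₂)·C_R^-0.5.
= (1.81×6.170^0.5) / (5.91×6.170) = 4.496/36.46 = 0.123.
The undesired path is higher order in R, so low C_R (CSTR or dilute feed) favours S.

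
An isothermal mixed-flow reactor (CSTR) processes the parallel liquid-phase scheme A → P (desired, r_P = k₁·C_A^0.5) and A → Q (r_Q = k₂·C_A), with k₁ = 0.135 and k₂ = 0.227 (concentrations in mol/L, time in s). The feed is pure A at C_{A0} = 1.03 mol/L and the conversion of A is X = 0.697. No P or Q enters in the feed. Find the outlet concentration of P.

0.370 mol/L

Exit C_A = C_{A0}(1−X) = 1.03×0.303 = 0.3121 mol/L.
A CSTR operates uniformly at the exit composition, giving r_P = 0.07542 and r_Q = 0.07084 (each k·C_A^n at C_A = 0.3121).
Fraction of consumed A going to P: r_P/(r_P+r_Q) = 0.5156.
C_P = 0.5156·C_{A0}·X = 0.5156×1.03×0.697 = 0.370 mol/L.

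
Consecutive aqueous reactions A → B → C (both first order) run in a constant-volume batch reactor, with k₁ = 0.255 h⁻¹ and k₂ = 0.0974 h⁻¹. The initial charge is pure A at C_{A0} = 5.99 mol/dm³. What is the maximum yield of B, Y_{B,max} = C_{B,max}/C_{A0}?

0.552

Evaluating C_B at t_opt = ln(k₂/k₁)/(k₂−k₁) gives C_{B,max}/C_{A0} = (k₁/k₂)^[k₂/(k₂−k₁)].
= (0.255/0.0974)^(0.0974/(0.0974−0.255)) = (2.618)^(-0.6180) = 0.5517.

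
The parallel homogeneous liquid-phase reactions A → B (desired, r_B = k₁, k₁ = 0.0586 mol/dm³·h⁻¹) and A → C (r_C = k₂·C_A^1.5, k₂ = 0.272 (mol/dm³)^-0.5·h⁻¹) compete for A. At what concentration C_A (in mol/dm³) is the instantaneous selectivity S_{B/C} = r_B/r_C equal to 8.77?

0.0845 mol/dm³

S_{B/C} = (k₁/k₂)·C_A^-1.5 ⇒ C_A = (S·k₂/k₁)^(1/(-1.5)).
= (8.77×0.272/0.0586)^(-0.6667) = (40.71)^(-0.6667) = 0.0845 mol/dm³.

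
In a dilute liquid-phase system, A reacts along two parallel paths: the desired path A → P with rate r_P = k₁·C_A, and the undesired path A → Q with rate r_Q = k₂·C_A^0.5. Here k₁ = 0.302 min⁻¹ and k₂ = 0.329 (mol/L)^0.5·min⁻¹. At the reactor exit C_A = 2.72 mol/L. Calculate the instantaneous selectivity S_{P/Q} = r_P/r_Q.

S_{P/Q} = r_P/r_Q = (k₁·C_A)/(k₂·C_A^0.5) = (k₁/k₂)·C_A^0.5.
= (0.302×2.720) / (0.329×2.720^0.5) = 0.8214/0.5426 = 1.51.

1.51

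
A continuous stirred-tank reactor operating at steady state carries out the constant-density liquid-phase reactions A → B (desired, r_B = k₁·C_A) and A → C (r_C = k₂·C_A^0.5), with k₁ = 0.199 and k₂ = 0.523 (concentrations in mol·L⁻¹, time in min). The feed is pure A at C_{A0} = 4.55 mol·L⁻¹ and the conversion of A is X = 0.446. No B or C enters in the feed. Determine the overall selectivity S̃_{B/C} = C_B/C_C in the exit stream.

Exit C_A = C_{A0}(1−X) = 4.55×0.554 = 2.521 mol·L⁻¹.
Rates in a CSTR are evaluated at the outlet concentration: r_B = 0.199×2.521 = 0.5016, r_C = 0.523×2.521^0.5 = 0.8304.
Overall selectivity = C_B/C_C = r_Bτ/(r_Cτ) = r_B/r_C = 0.604.

0.604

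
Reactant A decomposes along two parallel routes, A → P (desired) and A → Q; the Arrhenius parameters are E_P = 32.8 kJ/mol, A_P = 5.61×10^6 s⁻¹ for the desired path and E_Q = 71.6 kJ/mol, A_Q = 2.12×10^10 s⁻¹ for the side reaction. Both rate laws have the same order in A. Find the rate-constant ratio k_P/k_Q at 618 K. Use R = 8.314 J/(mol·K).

Since both paths have the same order in A, the concentration cancels and S_{P/Q} = k_P/k_Q = (A_P/A_Q)·exp[(E_Q−E_P)/(RT)].
(E_Q−E_P)/(RT) = (71.6−32.8)×10³/(8.314×618) = 38800/5138 = 7.552.
k_P/k_Q = (5.61×10^6/2.12×10^10)·exp(7.552) = 2.646×10^-4 × 1904 = 0.504.
Since E_P < E_Q, lowering the temperature improves selectivity toward P.

0.504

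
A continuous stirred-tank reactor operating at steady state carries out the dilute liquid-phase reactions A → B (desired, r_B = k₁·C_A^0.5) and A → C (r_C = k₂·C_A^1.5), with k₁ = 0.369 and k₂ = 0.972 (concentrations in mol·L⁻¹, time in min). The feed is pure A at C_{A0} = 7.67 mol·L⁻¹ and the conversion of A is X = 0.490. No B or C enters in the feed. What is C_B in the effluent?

0.332 mol·L⁻¹

Exit C_A = C_{A0}(1−X) = 7.67×0.510 = 3.912 mol·L⁻¹.
In a CSTR the entire volume is at exit conditions, so r_B = 0.369×3.912^0.5 = 0.7298 and r_C = 0.972×3.912^1.5 = 7.520.
Fraction of consumed A going to B: r_B/(r_B+r_C) = 0.08846.
C_B = 0.08846·C_{A0}·X = 0.08846×7.67×0.490 = 0.332 mol·L⁻¹.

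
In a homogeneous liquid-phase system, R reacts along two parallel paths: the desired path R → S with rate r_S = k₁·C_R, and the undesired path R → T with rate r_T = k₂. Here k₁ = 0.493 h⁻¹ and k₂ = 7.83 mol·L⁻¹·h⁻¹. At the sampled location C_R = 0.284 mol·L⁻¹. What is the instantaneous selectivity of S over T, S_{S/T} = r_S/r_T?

S_{S/T} = r_S/r_T = (k₁·C_R)/(k₂) = (k₁/k₂)·C_R.
= (0.493×0.2840) / (7.83) = 0.1400/7.830 = 0.0179.
Since the desired path is higher order in R, keeping C_R high (PFR or concentrated feed) favours S.

0.0179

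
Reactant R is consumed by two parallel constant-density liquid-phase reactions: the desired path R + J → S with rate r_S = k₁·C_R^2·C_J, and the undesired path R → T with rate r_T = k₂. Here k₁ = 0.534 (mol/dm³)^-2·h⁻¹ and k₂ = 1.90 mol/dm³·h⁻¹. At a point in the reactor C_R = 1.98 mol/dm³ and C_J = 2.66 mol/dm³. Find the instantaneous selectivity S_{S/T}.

2.93

S_{S/T} = r_S/r_T = (k₁·C_R^2·C_J)/(k₂) = (k₁/k₂)·C_R^2·C_J.
= (0.534×1.980^2×2.660) / (1.90) = 5.569/1.900 = 2.93.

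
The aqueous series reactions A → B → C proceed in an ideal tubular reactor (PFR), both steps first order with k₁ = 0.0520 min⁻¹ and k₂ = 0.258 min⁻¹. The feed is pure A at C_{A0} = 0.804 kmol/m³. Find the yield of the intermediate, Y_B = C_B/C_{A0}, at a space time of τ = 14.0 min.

Solving the coupled first-order balances gives C_B(τ) = [k₁/(k₂−k₁)]·C_{A0}·(e^(−k₁τ) − e^(−k₂τ)).
e^(−k₁τ) = e^(−0.0520×14.0) = e^(−0.7280) = 0.4829; e^(−k₂τ) = e^(−3.612) = 0.02700.
C_B = 0.0520×0.804/(0.258−0.0520) × (0.4829−0.02700) = 0.2030×0.4559 = 0.09252 kmol/m³.
Y_B = C_B/C_{A0} = 0.09252/0.804 = 0.115.

0.115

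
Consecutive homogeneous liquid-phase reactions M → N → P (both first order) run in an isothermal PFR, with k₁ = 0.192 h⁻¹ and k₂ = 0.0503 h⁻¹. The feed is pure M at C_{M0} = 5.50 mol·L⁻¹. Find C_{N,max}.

3.42 mol·L⁻¹

For a first-order series the maximum intermediate yield is C_{N,max}/C_{M0} = (k₁/k₂)^[k₂/(k₂−k₁)].
= (0.192/0.0503)^(0.0503/(0.0503−0.192)) = (3.817)^(-0.3550) = 0.6216.
C_{N,max} = 0.6216×5.50 = 3.42 mol·L⁻¹.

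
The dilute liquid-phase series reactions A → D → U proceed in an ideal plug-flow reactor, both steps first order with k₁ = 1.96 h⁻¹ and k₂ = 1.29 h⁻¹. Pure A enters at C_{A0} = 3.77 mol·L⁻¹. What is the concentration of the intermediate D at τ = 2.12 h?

0.543 mol·L⁻¹

For first-order series with pure A initially, C_D(τ) = k₁C_{A0}/(k₂−k₁)·(e^(−k₁τ) − e^(−k₂τ)).
e^(−k₁τ) = e^(−1.96×2.12) = e^(−4.155) = 0.01568; e^(−k₂τ) = e^(−2.735) = 0.06491.
C_D = 1.96×3.77/(1.29−1.96) × (0.01568−0.06491) = (-11.03)×(-0.04922) = 0.5429 mol·L⁻¹.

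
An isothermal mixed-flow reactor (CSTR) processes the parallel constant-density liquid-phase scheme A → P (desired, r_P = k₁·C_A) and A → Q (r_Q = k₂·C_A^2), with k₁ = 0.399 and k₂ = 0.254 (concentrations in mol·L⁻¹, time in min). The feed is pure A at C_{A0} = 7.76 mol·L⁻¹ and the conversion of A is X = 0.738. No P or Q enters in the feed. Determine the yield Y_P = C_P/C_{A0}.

0.322

Exit C_A = C_{A0}(1−X) = 7.76×0.262 = 2.033 mol·L⁻¹.
Rates in a CSTR are evaluated at the outlet concentration: r_P = 0.399×2.033 = 0.8112, r_Q = 0.254×2.033^2 = 1.050.
Fraction of consumed A going to P: r_P/(r_P+r_Q) = 0.4359.
C_P = 0.4359·C_{A0}·X = 0.4359×7.76×0.738 = 2.50 mol·L⁻¹; Y_P = C_P/C_{A0} = 0.322.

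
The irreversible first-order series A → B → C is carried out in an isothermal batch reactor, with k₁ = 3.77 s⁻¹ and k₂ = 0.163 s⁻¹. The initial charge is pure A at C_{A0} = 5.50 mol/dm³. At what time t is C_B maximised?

0.871 s

Setting dC_B/dt = 0 gives t_opt = ln(k₂/k₁)/(k₂−k₁).
= ln(0.163/3.77)/(0.163−3.77) = ln(0.04324)/-3.607 = -3.141/-3.607 = 0.871 s.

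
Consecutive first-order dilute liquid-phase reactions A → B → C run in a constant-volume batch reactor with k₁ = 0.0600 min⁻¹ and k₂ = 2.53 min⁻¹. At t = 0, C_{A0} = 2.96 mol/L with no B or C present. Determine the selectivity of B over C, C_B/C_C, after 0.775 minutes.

0.770

For first-order series with pure A initially, C_B(t) = k₁C_{A0}/(k₂−k₁)·(e^(−k₁t) − e^(−k₂t)).
e^(−k₁t) = e^(−0.0600×0.775) = e^(−0.04650) = 0.9546; e^(−k₂t) = e^(−1.961) = 0.1408.
C_B = 0.0600×2.96/(2.53−0.0600) × (0.9546−0.1408) = 0.07190×0.8138 = 0.05852 mol/L.
C_A = C_{A0}e^(−k₁t) = 2.826 mol/L, so C_C = C_{A0}−C_A−C_B = 0.07597 mol/L; C_B/C_C = 0.770.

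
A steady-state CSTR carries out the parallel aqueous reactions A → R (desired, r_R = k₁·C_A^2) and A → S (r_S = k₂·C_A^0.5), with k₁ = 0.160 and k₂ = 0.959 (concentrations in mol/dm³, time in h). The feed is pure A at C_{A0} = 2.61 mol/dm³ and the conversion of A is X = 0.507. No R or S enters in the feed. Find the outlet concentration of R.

Exit C_A = C_{A0}(1−X) = 2.61×0.493 = 1.287 mol/dm³.
Rates in a CSTR are evaluated at the outlet concentration: r_R = 0.160×1.287^2 = 0.2649, r_S = 0.959×1.287^0.5 = 1.088.
Fraction of consumed A going to R: r_R/(r_R+r_S) = 0.1958.
C_R = 0.1958·C_{A0}·X = 0.1958×2.61×0.507 = 0.259 mol/dm³.

0.259 mol/dm³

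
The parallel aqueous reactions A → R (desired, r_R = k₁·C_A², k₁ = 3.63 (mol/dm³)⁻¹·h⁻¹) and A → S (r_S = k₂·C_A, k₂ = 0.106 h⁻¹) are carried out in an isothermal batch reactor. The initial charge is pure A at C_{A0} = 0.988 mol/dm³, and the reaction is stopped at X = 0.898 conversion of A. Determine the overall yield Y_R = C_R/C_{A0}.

0.837

C_A = C_{A0}(1−X) = 0.1008 mol/dm³.
Along a PFR/batch, dC_S/dC_A = −r_S/(r_R+r_S) = −k₂/(k₂+k₁·C_A).
Integrating from C_{A0} to C_A: C_S = (0.106/3.63)·ln[(0.106+3.63·0.988)/(0.106+3.63·0.101)] = 0.02920·ln(3.692/0.4718) = 0.06008 mol/dm³.
Then C_R = (C_{A0}−C_A) − C_S = 0.8872 − 0.06008 = 0.8271 mol/dm³.
Y_R = C_R/C_{A0} = 0.8271/0.988 = 0.837.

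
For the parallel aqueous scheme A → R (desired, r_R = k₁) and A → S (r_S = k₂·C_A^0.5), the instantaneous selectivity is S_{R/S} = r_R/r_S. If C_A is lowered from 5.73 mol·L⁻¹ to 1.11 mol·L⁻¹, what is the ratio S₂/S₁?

2.27

S_{R/S} = (k₁/k₂)·C_A^-0.5, so S₂/S₁ = (C_{A,2}/C_{A,1})^-0.5.
= (1.11/5.73)^(-0.5) = (0.1937)^(-0.5) = 2.27.
Selectivity toward R rises as C_A falls — low-concentration operation is favoured.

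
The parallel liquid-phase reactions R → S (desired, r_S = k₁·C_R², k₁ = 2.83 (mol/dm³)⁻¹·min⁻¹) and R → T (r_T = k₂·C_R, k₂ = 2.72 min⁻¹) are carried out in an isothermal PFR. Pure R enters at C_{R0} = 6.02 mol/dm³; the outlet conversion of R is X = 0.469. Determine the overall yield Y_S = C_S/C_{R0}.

C_R = C_{R0}(1−X) = 3.197 mol/dm³.
Along a PFR/batch, dC_T/dC_R = −r_T/(r_S+r_T) = −k₂/(k₂+k₁·C_R).
Integrating from C_{R0} to C_R: C_T = (2.72/2.83)·ln[(2.72+2.83·6.02)/(2.72+2.83·3.20)] = 0.9611·ln(19.76/11.77) = 0.4981 mol/dm³.
Then C_S = (C_{R0}−C_R) − C_T = 2.823 − 0.4981 = 2.325 mol/dm³.
Y_S = C_S/C_{R0} = 2.325/6.02 = 0.386.

0.386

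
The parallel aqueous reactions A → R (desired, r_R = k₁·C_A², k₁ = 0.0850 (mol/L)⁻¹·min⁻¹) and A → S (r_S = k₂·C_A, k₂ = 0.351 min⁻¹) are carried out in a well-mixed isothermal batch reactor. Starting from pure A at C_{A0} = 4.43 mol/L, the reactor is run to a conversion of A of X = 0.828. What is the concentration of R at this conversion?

1.36 mol/L

C_A = C_{A0}(1−X) = 0.7620 mol/L.
Along a PFR/batch, dC_S/dC_A = −r_S/(r_R+r_S) = −k₂/(k₂+k₁·C_A).
Integrating from C_{A0} to C_A: C_S = (0.351/0.0850)·ln[(0.351+0.0850·4.43)/(0.351+0.0850·0.762)] = 4.129·ln(0.7275/0.4158) = 2.311 mol/L.
Then C_R = (C_{A0}−C_A) − C_S = 3.668 − 2.311 = 1.357 mol/L.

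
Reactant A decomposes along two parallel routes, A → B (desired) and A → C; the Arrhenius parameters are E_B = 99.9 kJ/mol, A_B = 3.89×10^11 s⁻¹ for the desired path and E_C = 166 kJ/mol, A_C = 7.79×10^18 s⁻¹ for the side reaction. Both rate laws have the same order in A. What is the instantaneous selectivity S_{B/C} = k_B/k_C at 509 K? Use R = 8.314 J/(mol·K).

With equal orders, S_{B/C} = k_B/k_C = (A_B/A_C)·exp[(E_C−E_B)/(RT)].
(E_C−E_B)/(RT) = (166−99.9)×10³/(8.314×509) = 66100/4232 = 15.62.
k_B/k_C = (3.89×10^11/7.79×10^18)·exp(15.62) = 4.994×10^-8 × 6.075×10^6 = 0.303.

0.303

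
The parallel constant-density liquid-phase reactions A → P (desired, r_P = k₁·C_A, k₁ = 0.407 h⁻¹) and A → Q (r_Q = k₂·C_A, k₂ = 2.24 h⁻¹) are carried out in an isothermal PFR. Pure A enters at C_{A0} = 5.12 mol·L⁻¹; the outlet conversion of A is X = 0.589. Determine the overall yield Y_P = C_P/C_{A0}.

C_A = C_{A0}(1−X) = 2.104 mol·L⁻¹.
Both paths are first order in A, so the instantaneous fraction to P is constant: dC_P/d(−C_A) = k₁/(k₁+k₂) = 0.1538.
C_P = 0.1538·(C_{A0}−C_A) = 0.1538×3.016 = 0.464 mol·L⁻¹.
Y_P = C_P/C_{A0} = 0.4637/5.12 = 0.0906.

0.0906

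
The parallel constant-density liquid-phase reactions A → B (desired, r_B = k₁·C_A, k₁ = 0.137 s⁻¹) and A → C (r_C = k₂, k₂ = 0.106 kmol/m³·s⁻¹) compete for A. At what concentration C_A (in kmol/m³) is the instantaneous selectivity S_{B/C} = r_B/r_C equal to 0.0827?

0.0640 kmol/m³

S_{B/C} = (k₁/k₂)·C_A ⇒ C_A = S·k₂/k₁.
= 0.0827×0.106/0.137 = 0.0640 kmol/m³.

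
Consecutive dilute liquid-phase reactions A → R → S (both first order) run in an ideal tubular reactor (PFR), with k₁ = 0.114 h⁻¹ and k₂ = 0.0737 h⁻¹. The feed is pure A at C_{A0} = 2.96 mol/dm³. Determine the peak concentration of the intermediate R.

At the optimum, C_{R,max}/C_{A0} = (k₁/k₂)^[k₂/(k₂−k₁)].
= (0.114/0.0737)^(0.0737/(0.0737−0.114)) = (1.547)^(-1.829) = 0.4504.
C_{R,max} = 0.4504×2.96 = 1.33 mol/dm³.

1.33 mol/dm³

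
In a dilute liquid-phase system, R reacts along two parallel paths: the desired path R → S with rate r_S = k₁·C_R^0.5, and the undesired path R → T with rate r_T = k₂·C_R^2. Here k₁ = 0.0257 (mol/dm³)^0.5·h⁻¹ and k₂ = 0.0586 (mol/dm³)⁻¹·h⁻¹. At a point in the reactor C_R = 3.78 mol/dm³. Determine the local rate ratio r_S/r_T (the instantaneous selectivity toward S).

0.0597

S_{S/T} = r_S/r_T = (k₁·C_R^0.5)/(k₂·C_R^2) = (k₁/k₂)·C_R^-1.5.
= (0.0257×3.780^0.5) / (0.0586×3.780^2) = 0.04997/0.8373 = 0.0597.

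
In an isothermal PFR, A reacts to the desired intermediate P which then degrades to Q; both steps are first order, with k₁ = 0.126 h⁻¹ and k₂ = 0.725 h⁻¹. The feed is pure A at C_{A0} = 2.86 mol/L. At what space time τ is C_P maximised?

2.92 h

Setting dC_P/dτ = 0 gives τ_opt = ln(k₂/k₁)/(k₂−k₁).
= ln(0.725/0.126)/(0.725−0.126) = ln(5.754)/0.5990 = 1.750/0.5990 = 2.92 h.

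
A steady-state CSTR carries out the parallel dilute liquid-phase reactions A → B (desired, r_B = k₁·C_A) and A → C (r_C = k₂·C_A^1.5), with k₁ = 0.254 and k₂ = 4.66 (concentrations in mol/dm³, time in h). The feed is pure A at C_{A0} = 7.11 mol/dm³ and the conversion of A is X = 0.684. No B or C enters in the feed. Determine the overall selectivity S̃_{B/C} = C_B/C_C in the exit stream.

0.0364

Exit C_A = C_{A0}(1−X) = 7.11×0.316 = 2.247 mol/dm³.
A CSTR operates uniformly at the exit composition, giving r_B = 0.5707 and r_C = 15.69 (each k·C_A^n at C_A = 2.247).
Overall selectivity = C_B/C_C = r_Bτ/(r_Cτ) = r_B/r_C = 0.0364.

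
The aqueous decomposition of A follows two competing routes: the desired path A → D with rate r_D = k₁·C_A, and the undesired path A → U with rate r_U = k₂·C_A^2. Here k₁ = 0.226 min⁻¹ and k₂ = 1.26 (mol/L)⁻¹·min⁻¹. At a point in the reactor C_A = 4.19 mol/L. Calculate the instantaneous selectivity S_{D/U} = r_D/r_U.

0.0428

S_{D/U} = r_D/r_U = (k₁·C_A)/(k₂·C_A^2) = (k₁/k₂)·C_A⁻¹.
= (0.226×4.190) / (1.26×4.190^2) = 0.9469/22.12 = 0.0428.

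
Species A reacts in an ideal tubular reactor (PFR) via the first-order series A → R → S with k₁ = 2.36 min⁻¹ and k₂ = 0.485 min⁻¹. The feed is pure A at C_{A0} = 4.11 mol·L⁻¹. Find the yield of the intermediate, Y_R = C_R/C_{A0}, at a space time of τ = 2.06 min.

Solving the coupled first-order balances gives C_R(τ) = [k₁/(k₂−k₁)]·C_{A0}·(e^(−k₁τ) − e^(−k₂τ)).
e^(−k₁τ) = e^(−2.36×2.06) = e^(−4.862) = 0.007738; e^(−k₂τ) = e^(−0.9991) = 0.3682.
C_R = 2.36×4.11/(0.485−2.36) × (0.007738−0.3682) = (-5.173)×(-0.3605) = 1.865 mol·L⁻¹.
Y_R = C_R/C_{A0} = 1.865/4.11 = 0.454.

0.454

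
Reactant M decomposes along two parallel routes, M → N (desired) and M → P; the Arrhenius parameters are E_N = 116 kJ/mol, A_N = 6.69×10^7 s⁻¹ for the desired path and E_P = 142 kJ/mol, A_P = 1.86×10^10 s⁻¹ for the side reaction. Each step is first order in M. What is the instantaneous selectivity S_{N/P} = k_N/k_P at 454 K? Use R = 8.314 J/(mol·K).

3.53

k_N/k_P = (A_N/A_P)·exp[−(E_N−E_P)/(RT)] = (A_N/A_P)·exp[(E_P−E_N)/(RT)].
(E_P−E_N)/(RT) = (142−116)×10³/(8.314×454) = 26000/3775 = 6.888.
k_N/k_P = (6.69×10^7/1.86×10^10)·exp(6.888) = 0.003597 × 980.7 = 3.53.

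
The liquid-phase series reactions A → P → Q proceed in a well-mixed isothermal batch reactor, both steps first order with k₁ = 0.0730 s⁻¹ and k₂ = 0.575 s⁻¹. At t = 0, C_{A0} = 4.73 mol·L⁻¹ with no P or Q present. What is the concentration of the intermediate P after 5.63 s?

Solving the coupled first-order balances gives C_P(t) = [k₁/(k₂−k₁)]·C_{A0}·(e^(−k₁t) − e^(−k₂t)).
e^(−k₁t) = e^(−0.0730×5.63) = e^(−0.4110) = 0.6630; e^(−k₂t) = e^(−3.237) = 0.03927.
C_P = 0.0730×4.73/(0.575−0.0730) × (0.6630−0.03927) = 0.6878×0.6237 = 0.4290 mol·L⁻¹.

0.429 mol·L⁻¹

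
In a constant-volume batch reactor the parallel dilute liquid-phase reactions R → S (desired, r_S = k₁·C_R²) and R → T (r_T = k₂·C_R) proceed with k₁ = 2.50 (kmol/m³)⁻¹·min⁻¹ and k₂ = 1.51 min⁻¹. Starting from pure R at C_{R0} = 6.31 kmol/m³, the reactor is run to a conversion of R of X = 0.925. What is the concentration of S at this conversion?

4.71 kmol/m³

C_R = C_{R0}(1−X) = 0.4732 kmol/m³.
Along a PFR/batch, dC_T/dC_R = −r_T/(r_S+r_T) = −k₂/(k₂+k₁·C_R).
Integrating from C_{R0} to C_R: C_T = (1.51/2.50)·ln[(1.51+2.50·6.31)/(1.51+2.50·0.473)] = 0.6040·ln(17.29/2.693) = 1.123 kmol/m³.
Then C_S = (C_{R0}−C_R) − C_T = 5.837 − 1.123 = 4.714 kmol/m³.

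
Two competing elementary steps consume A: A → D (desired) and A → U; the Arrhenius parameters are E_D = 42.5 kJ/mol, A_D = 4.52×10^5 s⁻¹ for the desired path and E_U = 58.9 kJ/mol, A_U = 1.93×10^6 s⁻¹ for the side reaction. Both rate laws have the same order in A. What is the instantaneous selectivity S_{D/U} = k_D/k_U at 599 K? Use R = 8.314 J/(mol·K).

Since both paths have the same order in A, the concentration cancels and S_{D/U} = k_D/k_U = (A_D/A_U)·exp[(E_U−E_D)/(RT)].
(E_U−E_D)/(RT) = (58.9−42.5)×10³/(8.314×599) = 16400/4980 = 3.293.
k_D/k_U = (4.52×10^5/1.93×10^6)·exp(3.293) = 0.2342 × 26.93 = 6.31.
Since E_D < E_U, lowering the temperature improves selectivity toward D.

6.31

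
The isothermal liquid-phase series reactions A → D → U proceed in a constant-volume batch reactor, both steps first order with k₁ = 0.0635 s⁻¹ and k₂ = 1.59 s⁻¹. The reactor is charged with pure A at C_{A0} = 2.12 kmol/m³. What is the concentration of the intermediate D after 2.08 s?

0.0740 kmol/m³

The intermediate concentration in a first-order A→B→C sequence is C_D = k₁C_{A0}(e^(−k₁t) − e^(−k₂t))/(k₂−k₁).
e^(−k₁t) = e^(−0.0635×2.08) = e^(−0.1321) = 0.8763; e^(−k₂t) = e^(−3.307) = 0.03662.
C_D = 0.0635×2.12/(1.59−0.0635) × (0.8763−0.03662) = 0.08819×0.8397 = 0.07405 kmol/m³.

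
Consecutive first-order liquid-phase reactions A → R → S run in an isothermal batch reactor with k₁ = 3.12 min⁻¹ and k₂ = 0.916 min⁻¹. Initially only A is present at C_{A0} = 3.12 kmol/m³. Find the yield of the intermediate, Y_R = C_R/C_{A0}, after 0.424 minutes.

0.583

Solving the coupled first-order balances gives C_R(t) = [k₁/(k₂−k₁)]·C_{A0}·(e^(−k₁t) − e^(−k₂t)).
e^(−k₁t) = e^(−3.12×0.424) = e^(−1.323) = 0.2664; e^(−k₂t) = e^(−0.3884) = 0.6782.
C_R = 3.12×3.12/(0.916−3.12) × (0.2664−0.6782) = (-4.417)×(-0.4118) = 1.819 kmol/m³.
Y_R = C_R/C_{A0} = 1.819/3.12 = 0.583.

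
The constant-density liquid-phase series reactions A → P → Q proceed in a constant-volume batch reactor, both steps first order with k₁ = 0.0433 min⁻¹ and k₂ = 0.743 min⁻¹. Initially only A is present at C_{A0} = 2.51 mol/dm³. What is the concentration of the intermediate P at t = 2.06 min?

Solving the coupled first-order balances gives C_P(t) = [k₁/(k₂−k₁)]·C_{A0}·(e^(−k₁t) − e^(−k₂t)).
e^(−k₁t) = e^(−0.0433×2.06) = e^(−0.08920) = 0.9147; e^(−k₂t) = e^(−1.531) = 0.2164.
C_P = 0.0433×2.51/(0.743−0.0433) × (0.9147−0.2164) = 0.1553×0.6983 = 0.1085 mol/dm³.

0.108 mol/dm³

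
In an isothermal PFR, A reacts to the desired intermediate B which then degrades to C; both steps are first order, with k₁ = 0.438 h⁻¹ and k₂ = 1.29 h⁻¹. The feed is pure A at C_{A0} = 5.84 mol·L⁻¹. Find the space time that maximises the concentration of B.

The intermediate peaks when r₁ = r₂, i.e. k₁e^(−k₁τ) = k₂e^(−k₂τ), giving τ_opt = ln(k₂/k₁)/(k₂−k₁).
= ln(1.29/0.438)/(1.29−0.438) = ln(2.945)/0.8520 = 1.080/0.8520 = 1.27 h.

1.27 h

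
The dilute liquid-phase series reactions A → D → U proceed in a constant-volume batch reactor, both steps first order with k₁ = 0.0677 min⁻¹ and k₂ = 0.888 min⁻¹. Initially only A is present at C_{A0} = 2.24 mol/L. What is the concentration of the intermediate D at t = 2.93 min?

The intermediate concentration in a first-order A→B→C sequence is C_D = k₁C_{A0}(e^(−k₁t) − e^(−k₂t))/(k₂−k₁).
e^(−k₁t) = e^(−0.0677×2.93) = e^(−0.1984) = 0.8201; e^(−k₂t) = e^(−2.602) = 0.07414.
C_D = 0.0677×2.24/(0.888−0.0677) × (0.8201−0.07414) = 0.1849×0.7459 = 0.1379 mol/L.

0.138 mol/L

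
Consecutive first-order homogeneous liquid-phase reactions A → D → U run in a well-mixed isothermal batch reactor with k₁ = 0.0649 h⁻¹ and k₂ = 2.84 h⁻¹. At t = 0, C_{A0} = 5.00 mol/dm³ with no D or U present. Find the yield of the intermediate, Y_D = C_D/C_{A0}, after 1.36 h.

For first-order series with pure A initially, C_D(t) = k₁C_{A0}/(k₂−k₁)·(e^(−k₁t) − e^(−k₂t)).
e^(−k₁t) = e^(−0.0649×1.36) = e^(−0.08826) = 0.9155; e^(−k₂t) = e^(−3.862) = 0.02102.
C_D = 0.0649×5.00/(2.84−0.0649) × (0.9155−0.02102) = 0.1169×0.8945 = 0.1046 mol/dm³.
Y_D = C_D/C_{A0} = 0.1046/5.00 = 0.0209.

0.0209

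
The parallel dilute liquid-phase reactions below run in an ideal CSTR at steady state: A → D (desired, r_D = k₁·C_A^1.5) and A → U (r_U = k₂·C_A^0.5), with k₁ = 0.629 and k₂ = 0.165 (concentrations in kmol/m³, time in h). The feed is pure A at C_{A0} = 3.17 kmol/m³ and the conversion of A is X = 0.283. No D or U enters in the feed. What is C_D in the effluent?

Exit C_A = C_{A0}(1−X) = 3.17×0.717 = 2.273 kmol/m³.
A CSTR operates uniformly at the exit composition, giving r_D = 2.155 and r_U = 0.2488 (each k·C_A^n at C_A = 2.273).
Fraction of consumed A going to D: r_D/(r_D+r_U) = 0.8965.
C_D = 0.8965·C_{A0}·X = 0.8965×3.17×0.283 = 0.804 kmol/m³.

0.804 kmol/m³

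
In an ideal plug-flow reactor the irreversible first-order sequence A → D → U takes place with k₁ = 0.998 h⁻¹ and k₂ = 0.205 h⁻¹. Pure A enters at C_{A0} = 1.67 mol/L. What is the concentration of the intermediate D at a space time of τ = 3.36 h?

0.982 mol/L

The intermediate concentration in a first-order A→B→C sequence is C_D = k₁C_{A0}(e^(−k₁τ) − e^(−k₂τ))/(k₂−k₁).
e^(−k₁τ) = e^(−0.998×3.36) = e^(−3.353) = 0.03497; e^(−k₂τ) = e^(−0.6888) = 0.5022.
C_D = 0.998×1.67/(0.205−0.998) × (0.03497−0.5022) = (-2.102)×(-0.4672) = 0.9819 mol/L.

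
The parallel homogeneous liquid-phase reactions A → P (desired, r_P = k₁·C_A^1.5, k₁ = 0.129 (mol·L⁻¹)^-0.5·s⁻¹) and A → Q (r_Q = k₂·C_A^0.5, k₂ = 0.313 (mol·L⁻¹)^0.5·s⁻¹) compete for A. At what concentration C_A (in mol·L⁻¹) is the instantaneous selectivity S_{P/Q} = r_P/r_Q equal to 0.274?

0.665 mol·L⁻¹

S_{P/Q} = (k₁/k₂)·C_A ⇒ C_A = S·k₂/k₁.
= 0.274×0.313/0.129 = 0.665 mol·L⁻¹.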